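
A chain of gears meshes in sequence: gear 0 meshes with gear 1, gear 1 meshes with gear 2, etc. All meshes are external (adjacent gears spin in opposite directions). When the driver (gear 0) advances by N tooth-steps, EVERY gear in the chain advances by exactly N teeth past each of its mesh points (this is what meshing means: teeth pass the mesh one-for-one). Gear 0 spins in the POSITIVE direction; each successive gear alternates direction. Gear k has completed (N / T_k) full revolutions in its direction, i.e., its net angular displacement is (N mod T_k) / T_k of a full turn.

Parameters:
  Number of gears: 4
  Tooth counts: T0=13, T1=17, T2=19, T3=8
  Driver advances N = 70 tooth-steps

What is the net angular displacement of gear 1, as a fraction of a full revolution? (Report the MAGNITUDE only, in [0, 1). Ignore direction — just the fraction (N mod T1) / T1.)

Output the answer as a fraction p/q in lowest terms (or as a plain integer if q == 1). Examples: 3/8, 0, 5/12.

Answer: 2/17

Derivation:
Chain of 4 gears, tooth counts: [13, 17, 19, 8]
  gear 0: T0=13, direction=positive, advance = 70 mod 13 = 5 teeth = 5/13 turn
  gear 1: T1=17, direction=negative, advance = 70 mod 17 = 2 teeth = 2/17 turn
  gear 2: T2=19, direction=positive, advance = 70 mod 19 = 13 teeth = 13/19 turn
  gear 3: T3=8, direction=negative, advance = 70 mod 8 = 6 teeth = 6/8 turn
Gear 1: 70 mod 17 = 2
Fraction = 2 / 17 = 2/17 (gcd(2,17)=1) = 2/17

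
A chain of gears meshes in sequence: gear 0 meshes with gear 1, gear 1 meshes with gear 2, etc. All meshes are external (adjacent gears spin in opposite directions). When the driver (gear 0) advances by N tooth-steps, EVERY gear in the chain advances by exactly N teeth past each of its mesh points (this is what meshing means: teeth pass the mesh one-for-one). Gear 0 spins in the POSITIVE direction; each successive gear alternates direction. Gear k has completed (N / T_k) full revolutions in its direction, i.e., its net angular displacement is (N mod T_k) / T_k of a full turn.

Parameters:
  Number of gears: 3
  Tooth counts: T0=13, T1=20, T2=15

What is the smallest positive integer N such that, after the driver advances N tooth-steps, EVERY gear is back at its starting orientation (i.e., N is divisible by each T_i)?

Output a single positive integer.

Answer: 780

Derivation:
Gear k returns to start when N is a multiple of T_k.
All gears at start simultaneously when N is a common multiple of [13, 20, 15]; the smallest such N is lcm(13, 20, 15).
Start: lcm = T0 = 13
Fold in T1=20: gcd(13, 20) = 1; lcm(13, 20) = 13 * 20 / 1 = 260 / 1 = 260
Fold in T2=15: gcd(260, 15) = 5; lcm(260, 15) = 260 * 15 / 5 = 3900 / 5 = 780
Full cycle length = 780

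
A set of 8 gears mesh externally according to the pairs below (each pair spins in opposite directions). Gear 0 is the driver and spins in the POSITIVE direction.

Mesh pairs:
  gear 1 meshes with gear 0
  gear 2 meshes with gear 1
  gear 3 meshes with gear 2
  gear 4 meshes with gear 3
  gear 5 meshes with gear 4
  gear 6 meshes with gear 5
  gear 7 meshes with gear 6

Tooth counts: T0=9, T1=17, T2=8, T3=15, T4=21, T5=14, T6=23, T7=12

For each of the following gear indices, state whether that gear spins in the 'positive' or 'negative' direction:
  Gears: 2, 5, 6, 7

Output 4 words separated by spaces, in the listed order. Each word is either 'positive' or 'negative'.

Gear 0 (driver): positive (depth 0)
  gear 1: meshes with gear 0 -> depth 1 -> negative (opposite of gear 0)
  gear 2: meshes with gear 1 -> depth 2 -> positive (opposite of gear 1)
  gear 3: meshes with gear 2 -> depth 3 -> negative (opposite of gear 2)
  gear 4: meshes with gear 3 -> depth 4 -> positive (opposite of gear 3)
  gear 5: meshes with gear 4 -> depth 5 -> negative (opposite of gear 4)
  gear 6: meshes with gear 5 -> depth 6 -> positive (opposite of gear 5)
  gear 7: meshes with gear 6 -> depth 7 -> negative (opposite of gear 6)
Queried indices 2, 5, 6, 7 -> positive, negative, positive, negative

Answer: positive negative positive negative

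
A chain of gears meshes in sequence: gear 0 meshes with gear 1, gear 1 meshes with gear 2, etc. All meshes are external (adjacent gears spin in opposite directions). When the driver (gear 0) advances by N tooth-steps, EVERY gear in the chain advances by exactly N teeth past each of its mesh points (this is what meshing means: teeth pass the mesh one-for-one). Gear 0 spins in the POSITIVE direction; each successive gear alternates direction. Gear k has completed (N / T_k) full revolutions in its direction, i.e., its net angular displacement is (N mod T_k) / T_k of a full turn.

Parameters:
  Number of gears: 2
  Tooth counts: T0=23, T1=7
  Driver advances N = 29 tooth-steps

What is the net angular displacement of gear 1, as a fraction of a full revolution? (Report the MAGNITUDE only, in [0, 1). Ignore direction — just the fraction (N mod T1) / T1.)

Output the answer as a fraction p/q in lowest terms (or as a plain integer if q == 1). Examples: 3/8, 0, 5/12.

Answer: 1/7

Derivation:
Chain of 2 gears, tooth counts: [23, 7]
  gear 0: T0=23, direction=positive, advance = 29 mod 23 = 6 teeth = 6/23 turn
  gear 1: T1=7, direction=negative, advance = 29 mod 7 = 1 teeth = 1/7 turn
Gear 1: 29 mod 7 = 1
Fraction = 1 / 7 = 1/7 (gcd(1,7)=1) = 1/7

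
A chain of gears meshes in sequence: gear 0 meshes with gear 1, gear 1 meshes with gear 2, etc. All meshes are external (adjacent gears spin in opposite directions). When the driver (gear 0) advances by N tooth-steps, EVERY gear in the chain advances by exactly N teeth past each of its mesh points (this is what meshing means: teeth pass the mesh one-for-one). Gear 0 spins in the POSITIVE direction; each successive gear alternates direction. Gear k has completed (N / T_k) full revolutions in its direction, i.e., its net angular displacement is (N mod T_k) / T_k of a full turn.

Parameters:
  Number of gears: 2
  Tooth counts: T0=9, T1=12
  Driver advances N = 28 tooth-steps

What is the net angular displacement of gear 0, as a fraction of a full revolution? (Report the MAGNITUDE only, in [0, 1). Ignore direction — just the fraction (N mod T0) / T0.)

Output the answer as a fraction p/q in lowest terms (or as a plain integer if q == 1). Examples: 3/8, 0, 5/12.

Answer: 1/9

Derivation:
Chain of 2 gears, tooth counts: [9, 12]
  gear 0: T0=9, direction=positive, advance = 28 mod 9 = 1 teeth = 1/9 turn
  gear 1: T1=12, direction=negative, advance = 28 mod 12 = 4 teeth = 4/12 turn
Gear 0: 28 mod 9 = 1
Fraction = 1 / 9 = 1/9 (gcd(1,9)=1) = 1/9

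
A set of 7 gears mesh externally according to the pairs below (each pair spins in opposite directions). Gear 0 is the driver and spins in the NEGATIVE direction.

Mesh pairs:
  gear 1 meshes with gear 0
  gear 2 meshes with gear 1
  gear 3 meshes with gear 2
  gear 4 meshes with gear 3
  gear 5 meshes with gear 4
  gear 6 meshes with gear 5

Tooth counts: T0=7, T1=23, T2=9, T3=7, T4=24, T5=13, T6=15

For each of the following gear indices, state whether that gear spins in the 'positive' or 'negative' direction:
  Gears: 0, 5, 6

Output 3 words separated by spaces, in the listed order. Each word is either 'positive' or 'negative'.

Gear 0 (driver): negative (depth 0)
  gear 1: meshes with gear 0 -> depth 1 -> positive (opposite of gear 0)
  gear 2: meshes with gear 1 -> depth 2 -> negative (opposite of gear 1)
  gear 3: meshes with gear 2 -> depth 3 -> positive (opposite of gear 2)
  gear 4: meshes with gear 3 -> depth 4 -> negative (opposite of gear 3)
  gear 5: meshes with gear 4 -> depth 5 -> positive (opposite of gear 4)
  gear 6: meshes with gear 5 -> depth 6 -> negative (opposite of gear 5)
Queried indices 0, 5, 6 -> negative, positive, negative

Answer: negative positive negative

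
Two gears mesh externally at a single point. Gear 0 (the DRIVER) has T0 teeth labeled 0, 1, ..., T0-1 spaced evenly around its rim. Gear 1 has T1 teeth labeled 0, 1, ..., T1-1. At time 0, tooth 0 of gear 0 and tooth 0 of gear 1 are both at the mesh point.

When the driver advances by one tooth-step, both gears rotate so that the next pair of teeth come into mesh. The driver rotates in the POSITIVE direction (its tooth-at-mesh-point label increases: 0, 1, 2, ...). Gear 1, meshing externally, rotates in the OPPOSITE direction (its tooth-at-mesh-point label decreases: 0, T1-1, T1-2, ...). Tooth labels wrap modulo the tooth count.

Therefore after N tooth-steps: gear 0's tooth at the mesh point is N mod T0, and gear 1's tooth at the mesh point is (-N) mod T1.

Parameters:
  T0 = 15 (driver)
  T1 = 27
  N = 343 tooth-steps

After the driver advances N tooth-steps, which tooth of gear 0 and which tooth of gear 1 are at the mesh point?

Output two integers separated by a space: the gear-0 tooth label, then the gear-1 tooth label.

Answer: 13 8

Derivation:
Gear 0 (driver, T0=15): tooth at mesh = N mod T0
  343 = 22 * 15 + 13, so 343 mod 15 = 13
  gear 0 tooth = 13
Gear 1 (driven, T1=27): tooth at mesh = (-N) mod T1
  343 = 12 * 27 + 19, so 343 mod 27 = 19
  (-343) mod 27 = (-19) mod 27 = 27 - 19 = 8
Mesh after 343 steps: gear-0 tooth 13 meets gear-1 tooth 8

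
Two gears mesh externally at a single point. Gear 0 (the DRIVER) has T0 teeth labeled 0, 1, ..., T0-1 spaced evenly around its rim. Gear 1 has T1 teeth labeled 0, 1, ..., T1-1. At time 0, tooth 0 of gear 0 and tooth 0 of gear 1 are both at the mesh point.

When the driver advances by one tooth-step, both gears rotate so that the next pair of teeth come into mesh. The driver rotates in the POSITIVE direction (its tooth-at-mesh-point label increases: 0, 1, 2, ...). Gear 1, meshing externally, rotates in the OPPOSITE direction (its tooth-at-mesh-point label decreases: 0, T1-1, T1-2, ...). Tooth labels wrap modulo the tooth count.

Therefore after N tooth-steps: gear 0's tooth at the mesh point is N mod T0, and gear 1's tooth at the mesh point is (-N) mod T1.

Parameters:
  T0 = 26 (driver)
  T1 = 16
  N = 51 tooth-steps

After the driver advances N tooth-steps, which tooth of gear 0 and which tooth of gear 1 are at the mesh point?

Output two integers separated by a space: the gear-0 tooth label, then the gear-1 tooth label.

Answer: 25 13

Derivation:
Gear 0 (driver, T0=26): tooth at mesh = N mod T0
  51 = 1 * 26 + 25, so 51 mod 26 = 25
  gear 0 tooth = 25
Gear 1 (driven, T1=16): tooth at mesh = (-N) mod T1
  51 = 3 * 16 + 3, so 51 mod 16 = 3
  (-51) mod 16 = (-3) mod 16 = 16 - 3 = 13
Mesh after 51 steps: gear-0 tooth 25 meets gear-1 tooth 13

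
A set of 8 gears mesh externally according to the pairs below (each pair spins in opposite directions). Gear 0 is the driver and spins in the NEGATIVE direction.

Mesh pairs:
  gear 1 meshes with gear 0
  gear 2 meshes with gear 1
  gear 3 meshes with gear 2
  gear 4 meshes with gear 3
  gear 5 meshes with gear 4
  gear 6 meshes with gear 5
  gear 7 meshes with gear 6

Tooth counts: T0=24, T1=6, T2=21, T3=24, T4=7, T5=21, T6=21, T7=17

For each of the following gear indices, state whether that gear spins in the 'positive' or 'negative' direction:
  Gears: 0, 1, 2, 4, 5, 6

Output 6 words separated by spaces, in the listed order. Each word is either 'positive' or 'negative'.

Answer: negative positive negative negative positive negative

Derivation:
Gear 0 (driver): negative (depth 0)
  gear 1: meshes with gear 0 -> depth 1 -> positive (opposite of gear 0)
  gear 2: meshes with gear 1 -> depth 2 -> negative (opposite of gear 1)
  gear 3: meshes with gear 2 -> depth 3 -> positive (opposite of gear 2)
  gear 4: meshes with gear 3 -> depth 4 -> negative (opposite of gear 3)
  gear 5: meshes with gear 4 -> depth 5 -> positive (opposite of gear 4)
  gear 6: meshes with gear 5 -> depth 6 -> negative (opposite of gear 5)
  gear 7: meshes with gear 6 -> depth 7 -> positive (opposite of gear 6)
Queried indices 0, 1, 2, 4, 5, 6 -> negative, positive, negative, negative, positive, negative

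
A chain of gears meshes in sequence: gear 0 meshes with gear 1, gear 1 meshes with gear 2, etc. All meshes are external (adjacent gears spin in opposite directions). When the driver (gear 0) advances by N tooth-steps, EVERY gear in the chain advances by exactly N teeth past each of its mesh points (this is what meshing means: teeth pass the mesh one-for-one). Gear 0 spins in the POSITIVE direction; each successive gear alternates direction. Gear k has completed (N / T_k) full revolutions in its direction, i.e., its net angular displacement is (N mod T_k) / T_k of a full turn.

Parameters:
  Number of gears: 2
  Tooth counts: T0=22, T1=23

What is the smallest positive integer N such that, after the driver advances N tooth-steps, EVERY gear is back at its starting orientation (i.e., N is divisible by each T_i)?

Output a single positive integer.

Answer: 506

Derivation:
Gear k returns to start when N is a multiple of T_k.
All gears at start simultaneously when N is a common multiple of [22, 23]; the smallest such N is lcm(22, 23).
Start: lcm = T0 = 22
Fold in T1=23: gcd(22, 23) = 1; lcm(22, 23) = 22 * 23 / 1 = 506 / 1 = 506
Full cycle length = 506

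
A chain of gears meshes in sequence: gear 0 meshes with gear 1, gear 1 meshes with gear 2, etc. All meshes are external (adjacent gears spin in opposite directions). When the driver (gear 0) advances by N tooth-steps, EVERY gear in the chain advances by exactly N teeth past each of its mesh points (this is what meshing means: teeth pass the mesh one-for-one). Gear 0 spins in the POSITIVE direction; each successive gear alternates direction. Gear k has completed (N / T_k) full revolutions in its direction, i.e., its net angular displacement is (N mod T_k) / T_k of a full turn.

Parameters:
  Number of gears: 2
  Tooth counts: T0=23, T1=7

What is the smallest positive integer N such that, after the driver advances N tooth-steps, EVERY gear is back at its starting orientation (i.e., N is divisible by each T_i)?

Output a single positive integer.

Answer: 161

Derivation:
Gear k returns to start when N is a multiple of T_k.
All gears at start simultaneously when N is a common multiple of [23, 7]; the smallest such N is lcm(23, 7).
Start: lcm = T0 = 23
Fold in T1=7: gcd(23, 7) = 1; lcm(23, 7) = 23 * 7 / 1 = 161 / 1 = 161
Full cycle length = 161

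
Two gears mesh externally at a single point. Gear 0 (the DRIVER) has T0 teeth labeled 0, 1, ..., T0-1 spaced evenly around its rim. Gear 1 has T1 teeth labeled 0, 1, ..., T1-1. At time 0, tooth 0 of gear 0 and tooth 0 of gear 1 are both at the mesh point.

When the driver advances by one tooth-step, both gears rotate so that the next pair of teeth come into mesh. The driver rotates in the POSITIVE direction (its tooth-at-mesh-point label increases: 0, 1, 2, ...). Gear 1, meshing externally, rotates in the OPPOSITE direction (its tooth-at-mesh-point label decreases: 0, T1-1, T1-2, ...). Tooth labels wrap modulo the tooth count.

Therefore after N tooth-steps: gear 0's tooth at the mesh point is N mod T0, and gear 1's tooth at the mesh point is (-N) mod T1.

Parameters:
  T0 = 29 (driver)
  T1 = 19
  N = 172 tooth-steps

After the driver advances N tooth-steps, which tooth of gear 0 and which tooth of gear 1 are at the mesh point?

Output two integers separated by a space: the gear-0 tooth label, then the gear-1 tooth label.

Answer: 27 18

Derivation:
Gear 0 (driver, T0=29): tooth at mesh = N mod T0
  172 = 5 * 29 + 27, so 172 mod 29 = 27
  gear 0 tooth = 27
Gear 1 (driven, T1=19): tooth at mesh = (-N) mod T1
  172 = 9 * 19 + 1, so 172 mod 19 = 1
  (-172) mod 19 = (-1) mod 19 = 19 - 1 = 18
Mesh after 172 steps: gear-0 tooth 27 meets gear-1 tooth 18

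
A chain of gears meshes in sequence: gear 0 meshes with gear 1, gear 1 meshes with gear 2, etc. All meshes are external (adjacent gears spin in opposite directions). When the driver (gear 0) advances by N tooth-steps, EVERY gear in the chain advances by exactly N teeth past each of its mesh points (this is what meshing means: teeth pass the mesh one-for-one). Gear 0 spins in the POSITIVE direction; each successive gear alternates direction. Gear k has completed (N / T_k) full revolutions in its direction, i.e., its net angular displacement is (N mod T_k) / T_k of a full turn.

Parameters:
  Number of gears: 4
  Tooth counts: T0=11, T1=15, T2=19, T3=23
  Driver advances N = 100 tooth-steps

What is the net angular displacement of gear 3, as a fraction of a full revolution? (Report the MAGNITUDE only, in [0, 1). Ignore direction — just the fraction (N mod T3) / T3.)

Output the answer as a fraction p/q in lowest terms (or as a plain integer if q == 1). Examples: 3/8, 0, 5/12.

Answer: 8/23

Derivation:
Chain of 4 gears, tooth counts: [11, 15, 19, 23]
  gear 0: T0=11, direction=positive, advance = 100 mod 11 = 1 teeth = 1/11 turn
  gear 1: T1=15, direction=negative, advance = 100 mod 15 = 10 teeth = 10/15 turn
  gear 2: T2=19, direction=positive, advance = 100 mod 19 = 5 teeth = 5/19 turn
  gear 3: T3=23, direction=negative, advance = 100 mod 23 = 8 teeth = 8/23 turn
Gear 3: 100 mod 23 = 8
Fraction = 8 / 23 = 8/23 (gcd(8,23)=1) = 8/23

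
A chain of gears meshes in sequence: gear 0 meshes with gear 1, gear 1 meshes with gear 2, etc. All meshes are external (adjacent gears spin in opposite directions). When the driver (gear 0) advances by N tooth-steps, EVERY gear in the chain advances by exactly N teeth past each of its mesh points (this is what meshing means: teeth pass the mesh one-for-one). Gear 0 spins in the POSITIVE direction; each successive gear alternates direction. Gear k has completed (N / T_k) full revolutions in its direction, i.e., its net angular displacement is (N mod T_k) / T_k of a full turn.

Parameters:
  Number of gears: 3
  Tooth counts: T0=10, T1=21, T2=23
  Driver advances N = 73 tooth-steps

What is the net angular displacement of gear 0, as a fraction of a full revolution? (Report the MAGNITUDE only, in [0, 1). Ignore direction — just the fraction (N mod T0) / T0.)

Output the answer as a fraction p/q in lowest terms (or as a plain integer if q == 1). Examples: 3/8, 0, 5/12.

Chain of 3 gears, tooth counts: [10, 21, 23]
  gear 0: T0=10, direction=positive, advance = 73 mod 10 = 3 teeth = 3/10 turn
  gear 1: T1=21, direction=negative, advance = 73 mod 21 = 10 teeth = 10/21 turn
  gear 2: T2=23, direction=positive, advance = 73 mod 23 = 4 teeth = 4/23 turn
Gear 0: 73 mod 10 = 3
Fraction = 3 / 10 = 3/10 (gcd(3,10)=1) = 3/10

Answer: 3/10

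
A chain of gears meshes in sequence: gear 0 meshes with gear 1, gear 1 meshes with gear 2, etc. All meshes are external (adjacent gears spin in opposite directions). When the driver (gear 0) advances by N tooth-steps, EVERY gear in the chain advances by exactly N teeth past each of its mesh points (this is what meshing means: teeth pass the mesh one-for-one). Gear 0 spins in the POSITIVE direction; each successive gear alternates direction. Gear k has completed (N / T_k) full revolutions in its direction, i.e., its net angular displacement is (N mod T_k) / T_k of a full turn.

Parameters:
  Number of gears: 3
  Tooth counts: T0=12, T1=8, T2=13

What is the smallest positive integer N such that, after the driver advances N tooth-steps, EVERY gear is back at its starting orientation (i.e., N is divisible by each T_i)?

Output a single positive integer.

Answer: 312

Derivation:
Gear k returns to start when N is a multiple of T_k.
All gears at start simultaneously when N is a common multiple of [12, 8, 13]; the smallest such N is lcm(12, 8, 13).
Start: lcm = T0 = 12
Fold in T1=8: gcd(12, 8) = 4; lcm(12, 8) = 12 * 8 / 4 = 96 / 4 = 24
Fold in T2=13: gcd(24, 13) = 1; lcm(24, 13) = 24 * 13 / 1 = 312 / 1 = 312
Full cycle length = 312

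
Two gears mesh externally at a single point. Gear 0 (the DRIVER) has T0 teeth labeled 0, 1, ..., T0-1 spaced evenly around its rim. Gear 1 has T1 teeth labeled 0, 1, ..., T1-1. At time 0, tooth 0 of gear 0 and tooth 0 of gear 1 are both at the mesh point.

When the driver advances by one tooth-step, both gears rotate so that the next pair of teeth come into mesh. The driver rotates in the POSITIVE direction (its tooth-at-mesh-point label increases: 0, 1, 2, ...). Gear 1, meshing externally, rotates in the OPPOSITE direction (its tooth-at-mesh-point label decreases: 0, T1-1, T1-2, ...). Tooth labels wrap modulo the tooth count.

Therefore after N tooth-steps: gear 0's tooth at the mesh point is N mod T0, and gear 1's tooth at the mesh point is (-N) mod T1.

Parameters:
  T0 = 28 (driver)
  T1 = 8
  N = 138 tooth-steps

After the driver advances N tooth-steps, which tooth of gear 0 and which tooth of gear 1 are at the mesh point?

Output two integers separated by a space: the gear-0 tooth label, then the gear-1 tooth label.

Gear 0 (driver, T0=28): tooth at mesh = N mod T0
  138 = 4 * 28 + 26, so 138 mod 28 = 26
  gear 0 tooth = 26
Gear 1 (driven, T1=8): tooth at mesh = (-N) mod T1
  138 = 17 * 8 + 2, so 138 mod 8 = 2
  (-138) mod 8 = (-2) mod 8 = 8 - 2 = 6
Mesh after 138 steps: gear-0 tooth 26 meets gear-1 tooth 6

Answer: 26 6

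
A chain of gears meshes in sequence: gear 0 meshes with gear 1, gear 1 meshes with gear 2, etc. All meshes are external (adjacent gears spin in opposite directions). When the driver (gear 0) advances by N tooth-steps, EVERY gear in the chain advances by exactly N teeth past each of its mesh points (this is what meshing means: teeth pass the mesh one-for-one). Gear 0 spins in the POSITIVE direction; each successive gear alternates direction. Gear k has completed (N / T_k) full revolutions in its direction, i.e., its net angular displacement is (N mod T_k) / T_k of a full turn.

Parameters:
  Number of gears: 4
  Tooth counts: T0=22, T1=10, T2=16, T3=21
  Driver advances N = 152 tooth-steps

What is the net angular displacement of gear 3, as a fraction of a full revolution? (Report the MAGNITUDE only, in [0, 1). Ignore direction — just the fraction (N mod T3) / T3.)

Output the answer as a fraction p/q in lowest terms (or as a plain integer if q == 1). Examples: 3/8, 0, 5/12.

Chain of 4 gears, tooth counts: [22, 10, 16, 21]
  gear 0: T0=22, direction=positive, advance = 152 mod 22 = 20 teeth = 20/22 turn
  gear 1: T1=10, direction=negative, advance = 152 mod 10 = 2 teeth = 2/10 turn
  gear 2: T2=16, direction=positive, advance = 152 mod 16 = 8 teeth = 8/16 turn
  gear 3: T3=21, direction=negative, advance = 152 mod 21 = 5 teeth = 5/21 turn
Gear 3: 152 mod 21 = 5
Fraction = 5 / 21 = 5/21 (gcd(5,21)=1) = 5/21

Answer: 5/21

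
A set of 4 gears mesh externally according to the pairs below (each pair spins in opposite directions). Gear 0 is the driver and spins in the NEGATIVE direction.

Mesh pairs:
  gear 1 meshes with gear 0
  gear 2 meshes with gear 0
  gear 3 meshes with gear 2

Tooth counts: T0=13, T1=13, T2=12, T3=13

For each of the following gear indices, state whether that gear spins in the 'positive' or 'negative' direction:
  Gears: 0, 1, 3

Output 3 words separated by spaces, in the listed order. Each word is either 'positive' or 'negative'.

Answer: negative positive negative

Derivation:
Gear 0 (driver): negative (depth 0)
  gear 1: meshes with gear 0 -> depth 1 -> positive (opposite of gear 0)
  gear 2: meshes with gear 0 -> depth 1 -> positive (opposite of gear 0)
  gear 3: meshes with gear 2 -> depth 2 -> negative (opposite of gear 2)
Queried indices 0, 1, 3 -> negative, positive, negative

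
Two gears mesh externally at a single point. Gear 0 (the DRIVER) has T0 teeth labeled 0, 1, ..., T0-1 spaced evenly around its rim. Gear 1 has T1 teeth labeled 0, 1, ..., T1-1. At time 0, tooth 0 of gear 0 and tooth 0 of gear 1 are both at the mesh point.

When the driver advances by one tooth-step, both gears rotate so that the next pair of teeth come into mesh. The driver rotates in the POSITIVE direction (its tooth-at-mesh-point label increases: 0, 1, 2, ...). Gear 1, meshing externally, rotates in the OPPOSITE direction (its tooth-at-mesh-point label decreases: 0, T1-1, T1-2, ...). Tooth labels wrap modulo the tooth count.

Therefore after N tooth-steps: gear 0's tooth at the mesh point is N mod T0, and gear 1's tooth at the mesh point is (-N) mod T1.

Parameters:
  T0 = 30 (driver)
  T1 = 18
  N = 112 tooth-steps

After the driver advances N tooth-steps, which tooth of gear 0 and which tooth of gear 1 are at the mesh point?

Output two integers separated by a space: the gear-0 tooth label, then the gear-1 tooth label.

Gear 0 (driver, T0=30): tooth at mesh = N mod T0
  112 = 3 * 30 + 22, so 112 mod 30 = 22
  gear 0 tooth = 22
Gear 1 (driven, T1=18): tooth at mesh = (-N) mod T1
  112 = 6 * 18 + 4, so 112 mod 18 = 4
  (-112) mod 18 = (-4) mod 18 = 18 - 4 = 14
Mesh after 112 steps: gear-0 tooth 22 meets gear-1 tooth 14

Answer: 22 14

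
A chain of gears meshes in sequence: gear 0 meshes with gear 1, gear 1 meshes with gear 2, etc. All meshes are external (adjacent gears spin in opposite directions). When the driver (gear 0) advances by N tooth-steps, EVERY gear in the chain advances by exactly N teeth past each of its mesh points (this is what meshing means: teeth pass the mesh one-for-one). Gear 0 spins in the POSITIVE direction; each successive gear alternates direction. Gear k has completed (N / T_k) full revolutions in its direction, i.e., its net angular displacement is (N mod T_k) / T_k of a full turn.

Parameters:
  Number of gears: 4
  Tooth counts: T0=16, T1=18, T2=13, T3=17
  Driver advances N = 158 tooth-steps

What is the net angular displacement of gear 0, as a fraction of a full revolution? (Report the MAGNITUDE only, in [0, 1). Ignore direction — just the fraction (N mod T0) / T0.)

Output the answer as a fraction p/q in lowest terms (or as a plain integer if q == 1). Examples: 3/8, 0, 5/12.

Chain of 4 gears, tooth counts: [16, 18, 13, 17]
  gear 0: T0=16, direction=positive, advance = 158 mod 16 = 14 teeth = 14/16 turn
  gear 1: T1=18, direction=negative, advance = 158 mod 18 = 14 teeth = 14/18 turn
  gear 2: T2=13, direction=positive, advance = 158 mod 13 = 2 teeth = 2/13 turn
  gear 3: T3=17, direction=negative, advance = 158 mod 17 = 5 teeth = 5/17 turn
Gear 0: 158 mod 16 = 14
Fraction = 14 / 16 = 7/8 (gcd(14,16)=2) = 7/8

Answer: 7/8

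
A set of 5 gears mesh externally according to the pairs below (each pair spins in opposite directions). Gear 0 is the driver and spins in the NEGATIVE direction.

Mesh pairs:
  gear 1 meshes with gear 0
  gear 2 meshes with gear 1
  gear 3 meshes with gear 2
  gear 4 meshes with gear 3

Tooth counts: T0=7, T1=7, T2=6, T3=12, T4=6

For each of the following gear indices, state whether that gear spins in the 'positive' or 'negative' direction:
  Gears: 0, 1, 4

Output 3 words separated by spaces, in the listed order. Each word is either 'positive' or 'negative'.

Gear 0 (driver): negative (depth 0)
  gear 1: meshes with gear 0 -> depth 1 -> positive (opposite of gear 0)
  gear 2: meshes with gear 1 -> depth 2 -> negative (opposite of gear 1)
  gear 3: meshes with gear 2 -> depth 3 -> positive (opposite of gear 2)
  gear 4: meshes with gear 3 -> depth 4 -> negative (opposite of gear 3)
Queried indices 0, 1, 4 -> negative, positive, negative

Answer: negative positive negative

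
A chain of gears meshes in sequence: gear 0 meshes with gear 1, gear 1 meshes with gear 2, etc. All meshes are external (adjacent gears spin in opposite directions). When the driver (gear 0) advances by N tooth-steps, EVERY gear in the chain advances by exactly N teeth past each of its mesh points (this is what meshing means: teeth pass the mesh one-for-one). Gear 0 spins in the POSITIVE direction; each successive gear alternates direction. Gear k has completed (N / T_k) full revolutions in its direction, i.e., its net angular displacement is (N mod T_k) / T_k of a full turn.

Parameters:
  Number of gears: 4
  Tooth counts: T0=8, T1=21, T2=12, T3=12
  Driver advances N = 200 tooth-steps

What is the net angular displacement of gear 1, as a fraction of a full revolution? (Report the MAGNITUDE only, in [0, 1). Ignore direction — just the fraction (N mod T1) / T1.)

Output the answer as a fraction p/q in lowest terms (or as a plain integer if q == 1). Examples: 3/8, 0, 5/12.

Answer: 11/21

Derivation:
Chain of 4 gears, tooth counts: [8, 21, 12, 12]
  gear 0: T0=8, direction=positive, advance = 200 mod 8 = 0 teeth = 0/8 turn
  gear 1: T1=21, direction=negative, advance = 200 mod 21 = 11 teeth = 11/21 turn
  gear 2: T2=12, direction=positive, advance = 200 mod 12 = 8 teeth = 8/12 turn
  gear 3: T3=12, direction=negative, advance = 200 mod 12 = 8 teeth = 8/12 turn
Gear 1: 200 mod 21 = 11
Fraction = 11 / 21 = 11/21 (gcd(11,21)=1) = 11/21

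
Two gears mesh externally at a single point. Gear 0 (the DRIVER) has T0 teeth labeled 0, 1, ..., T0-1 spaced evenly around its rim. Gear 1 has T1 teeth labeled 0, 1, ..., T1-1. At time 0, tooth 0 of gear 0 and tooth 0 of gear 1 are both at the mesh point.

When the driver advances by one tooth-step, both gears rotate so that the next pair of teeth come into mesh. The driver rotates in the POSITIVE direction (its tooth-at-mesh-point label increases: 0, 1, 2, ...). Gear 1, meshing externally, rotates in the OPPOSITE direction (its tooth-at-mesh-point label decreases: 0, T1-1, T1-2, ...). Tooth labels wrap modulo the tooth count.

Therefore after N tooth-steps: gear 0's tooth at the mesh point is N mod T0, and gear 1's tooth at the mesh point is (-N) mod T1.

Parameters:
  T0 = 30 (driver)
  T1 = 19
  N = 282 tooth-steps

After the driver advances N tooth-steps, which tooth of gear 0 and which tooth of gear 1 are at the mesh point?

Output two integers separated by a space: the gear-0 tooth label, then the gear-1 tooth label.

Gear 0 (driver, T0=30): tooth at mesh = N mod T0
  282 = 9 * 30 + 12, so 282 mod 30 = 12
  gear 0 tooth = 12
Gear 1 (driven, T1=19): tooth at mesh = (-N) mod T1
  282 = 14 * 19 + 16, so 282 mod 19 = 16
  (-282) mod 19 = (-16) mod 19 = 19 - 16 = 3
Mesh after 282 steps: gear-0 tooth 12 meets gear-1 tooth 3

Answer: 12 3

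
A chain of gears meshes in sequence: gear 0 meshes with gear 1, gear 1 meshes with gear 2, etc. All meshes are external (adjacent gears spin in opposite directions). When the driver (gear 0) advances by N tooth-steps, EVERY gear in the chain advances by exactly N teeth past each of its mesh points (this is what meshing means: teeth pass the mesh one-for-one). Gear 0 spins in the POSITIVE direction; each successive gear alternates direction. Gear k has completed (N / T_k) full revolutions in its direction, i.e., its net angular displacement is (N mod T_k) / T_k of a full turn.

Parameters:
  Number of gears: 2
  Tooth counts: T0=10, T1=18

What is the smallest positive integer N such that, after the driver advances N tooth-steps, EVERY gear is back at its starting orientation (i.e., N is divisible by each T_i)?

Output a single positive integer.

Gear k returns to start when N is a multiple of T_k.
All gears at start simultaneously when N is a common multiple of [10, 18]; the smallest such N is lcm(10, 18).
Start: lcm = T0 = 10
Fold in T1=18: gcd(10, 18) = 2; lcm(10, 18) = 10 * 18 / 2 = 180 / 2 = 90
Full cycle length = 90

Answer: 90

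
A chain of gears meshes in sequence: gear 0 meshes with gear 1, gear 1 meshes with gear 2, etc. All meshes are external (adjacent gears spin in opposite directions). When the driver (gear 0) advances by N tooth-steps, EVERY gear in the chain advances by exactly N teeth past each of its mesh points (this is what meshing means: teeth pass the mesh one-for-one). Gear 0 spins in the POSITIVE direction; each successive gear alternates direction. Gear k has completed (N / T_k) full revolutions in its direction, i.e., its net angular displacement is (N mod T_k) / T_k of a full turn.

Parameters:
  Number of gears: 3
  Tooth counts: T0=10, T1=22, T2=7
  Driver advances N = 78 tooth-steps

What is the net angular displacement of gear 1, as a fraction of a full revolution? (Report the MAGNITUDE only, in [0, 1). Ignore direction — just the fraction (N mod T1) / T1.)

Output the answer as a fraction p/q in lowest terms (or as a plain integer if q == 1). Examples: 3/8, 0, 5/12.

Answer: 6/11

Derivation:
Chain of 3 gears, tooth counts: [10, 22, 7]
  gear 0: T0=10, direction=positive, advance = 78 mod 10 = 8 teeth = 8/10 turn
  gear 1: T1=22, direction=negative, advance = 78 mod 22 = 12 teeth = 12/22 turn
  gear 2: T2=7, direction=positive, advance = 78 mod 7 = 1 teeth = 1/7 turn
Gear 1: 78 mod 22 = 12
Fraction = 12 / 22 = 6/11 (gcd(12,22)=2) = 6/11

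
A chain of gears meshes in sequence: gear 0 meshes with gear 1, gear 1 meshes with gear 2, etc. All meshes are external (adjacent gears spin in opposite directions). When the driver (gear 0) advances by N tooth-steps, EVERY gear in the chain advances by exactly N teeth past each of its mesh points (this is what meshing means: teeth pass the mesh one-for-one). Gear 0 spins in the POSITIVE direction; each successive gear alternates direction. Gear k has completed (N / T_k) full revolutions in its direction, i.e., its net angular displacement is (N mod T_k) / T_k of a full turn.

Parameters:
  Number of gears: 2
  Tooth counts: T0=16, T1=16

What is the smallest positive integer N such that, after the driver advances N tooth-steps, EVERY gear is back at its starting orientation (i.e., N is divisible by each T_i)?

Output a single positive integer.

Gear k returns to start when N is a multiple of T_k.
All gears at start simultaneously when N is a common multiple of [16, 16]; the smallest such N is lcm(16, 16).
Start: lcm = T0 = 16
Fold in T1=16: gcd(16, 16) = 16; lcm(16, 16) = 16 * 16 / 16 = 256 / 16 = 16
Full cycle length = 16

Answer: 16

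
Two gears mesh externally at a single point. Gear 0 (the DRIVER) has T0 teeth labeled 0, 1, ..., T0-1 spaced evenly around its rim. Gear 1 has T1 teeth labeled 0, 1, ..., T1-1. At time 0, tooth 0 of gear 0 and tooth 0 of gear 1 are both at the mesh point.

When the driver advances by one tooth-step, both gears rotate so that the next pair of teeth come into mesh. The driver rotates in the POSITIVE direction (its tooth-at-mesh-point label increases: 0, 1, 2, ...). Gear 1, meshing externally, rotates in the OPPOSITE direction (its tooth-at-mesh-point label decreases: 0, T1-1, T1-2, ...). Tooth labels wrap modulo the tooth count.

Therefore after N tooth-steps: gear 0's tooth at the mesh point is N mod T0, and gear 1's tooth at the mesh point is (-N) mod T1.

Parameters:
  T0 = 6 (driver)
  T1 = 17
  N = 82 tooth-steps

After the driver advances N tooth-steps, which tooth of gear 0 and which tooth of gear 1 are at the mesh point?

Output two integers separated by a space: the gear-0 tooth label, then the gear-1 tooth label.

Answer: 4 3

Derivation:
Gear 0 (driver, T0=6): tooth at mesh = N mod T0
  82 = 13 * 6 + 4, so 82 mod 6 = 4
  gear 0 tooth = 4
Gear 1 (driven, T1=17): tooth at mesh = (-N) mod T1
  82 = 4 * 17 + 14, so 82 mod 17 = 14
  (-82) mod 17 = (-14) mod 17 = 17 - 14 = 3
Mesh after 82 steps: gear-0 tooth 4 meets gear-1 tooth 3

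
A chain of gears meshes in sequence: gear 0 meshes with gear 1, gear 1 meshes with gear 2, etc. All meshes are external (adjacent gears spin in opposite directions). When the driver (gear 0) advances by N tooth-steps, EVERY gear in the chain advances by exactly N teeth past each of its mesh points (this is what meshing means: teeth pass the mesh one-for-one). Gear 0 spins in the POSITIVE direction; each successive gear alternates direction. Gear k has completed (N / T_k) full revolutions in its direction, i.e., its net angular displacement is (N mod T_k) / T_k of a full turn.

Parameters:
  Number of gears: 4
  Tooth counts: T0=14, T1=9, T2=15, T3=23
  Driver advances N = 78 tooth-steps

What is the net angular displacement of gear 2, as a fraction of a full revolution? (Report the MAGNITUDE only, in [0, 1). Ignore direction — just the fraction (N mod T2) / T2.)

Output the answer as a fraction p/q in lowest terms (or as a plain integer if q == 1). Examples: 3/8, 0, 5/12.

Chain of 4 gears, tooth counts: [14, 9, 15, 23]
  gear 0: T0=14, direction=positive, advance = 78 mod 14 = 8 teeth = 8/14 turn
  gear 1: T1=9, direction=negative, advance = 78 mod 9 = 6 teeth = 6/9 turn
  gear 2: T2=15, direction=positive, advance = 78 mod 15 = 3 teeth = 3/15 turn
  gear 3: T3=23, direction=negative, advance = 78 mod 23 = 9 teeth = 9/23 turn
Gear 2: 78 mod 15 = 3
Fraction = 3 / 15 = 1/5 (gcd(3,15)=3) = 1/5

Answer: 1/5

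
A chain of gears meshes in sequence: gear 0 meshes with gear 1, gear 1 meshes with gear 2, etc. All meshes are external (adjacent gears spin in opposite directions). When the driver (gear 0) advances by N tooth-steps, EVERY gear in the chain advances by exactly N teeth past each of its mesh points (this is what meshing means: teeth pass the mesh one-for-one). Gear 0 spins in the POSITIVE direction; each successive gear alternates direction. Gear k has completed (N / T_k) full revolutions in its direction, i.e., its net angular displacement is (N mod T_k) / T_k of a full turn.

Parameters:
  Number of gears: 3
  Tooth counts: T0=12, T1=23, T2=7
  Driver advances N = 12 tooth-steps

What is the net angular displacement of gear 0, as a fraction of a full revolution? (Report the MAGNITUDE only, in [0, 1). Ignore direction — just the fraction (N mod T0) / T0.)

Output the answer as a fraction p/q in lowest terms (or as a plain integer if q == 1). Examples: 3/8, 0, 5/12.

Chain of 3 gears, tooth counts: [12, 23, 7]
  gear 0: T0=12, direction=positive, advance = 12 mod 12 = 0 teeth = 0/12 turn
  gear 1: T1=23, direction=negative, advance = 12 mod 23 = 12 teeth = 12/23 turn
  gear 2: T2=7, direction=positive, advance = 12 mod 7 = 5 teeth = 5/7 turn
Gear 0: 12 mod 12 = 0
Fraction = 0 / 12 = 0/1 (gcd(0,12)=12) = 0

Answer: 0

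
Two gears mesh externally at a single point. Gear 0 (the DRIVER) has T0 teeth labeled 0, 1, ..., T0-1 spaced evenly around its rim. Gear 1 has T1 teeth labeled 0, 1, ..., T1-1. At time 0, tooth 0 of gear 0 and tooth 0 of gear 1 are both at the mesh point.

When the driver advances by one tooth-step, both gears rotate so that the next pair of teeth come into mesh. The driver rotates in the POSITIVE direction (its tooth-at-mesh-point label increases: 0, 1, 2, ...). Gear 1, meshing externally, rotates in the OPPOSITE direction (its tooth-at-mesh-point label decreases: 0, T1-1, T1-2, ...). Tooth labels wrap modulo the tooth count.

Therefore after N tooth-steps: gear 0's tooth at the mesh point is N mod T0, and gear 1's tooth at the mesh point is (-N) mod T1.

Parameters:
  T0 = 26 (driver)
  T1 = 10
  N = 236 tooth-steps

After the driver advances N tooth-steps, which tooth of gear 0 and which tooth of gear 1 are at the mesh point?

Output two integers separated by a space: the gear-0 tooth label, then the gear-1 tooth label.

Gear 0 (driver, T0=26): tooth at mesh = N mod T0
  236 = 9 * 26 + 2, so 236 mod 26 = 2
  gear 0 tooth = 2
Gear 1 (driven, T1=10): tooth at mesh = (-N) mod T1
  236 = 23 * 10 + 6, so 236 mod 10 = 6
  (-236) mod 10 = (-6) mod 10 = 10 - 6 = 4
Mesh after 236 steps: gear-0 tooth 2 meets gear-1 tooth 4

Answer: 2 4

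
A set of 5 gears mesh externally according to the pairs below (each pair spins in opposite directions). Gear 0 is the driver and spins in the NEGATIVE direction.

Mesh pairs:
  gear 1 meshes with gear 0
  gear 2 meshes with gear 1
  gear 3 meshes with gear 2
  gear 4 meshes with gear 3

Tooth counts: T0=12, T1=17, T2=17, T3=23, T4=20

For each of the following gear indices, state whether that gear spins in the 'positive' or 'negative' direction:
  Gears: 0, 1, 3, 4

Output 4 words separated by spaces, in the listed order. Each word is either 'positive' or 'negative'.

Answer: negative positive positive negative

Derivation:
Gear 0 (driver): negative (depth 0)
  gear 1: meshes with gear 0 -> depth 1 -> positive (opposite of gear 0)
  gear 2: meshes with gear 1 -> depth 2 -> negative (opposite of gear 1)
  gear 3: meshes with gear 2 -> depth 3 -> positive (opposite of gear 2)
  gear 4: meshes with gear 3 -> depth 4 -> negative (opposite of gear 3)
Queried indices 0, 1, 3, 4 -> negative, positive, positive, negative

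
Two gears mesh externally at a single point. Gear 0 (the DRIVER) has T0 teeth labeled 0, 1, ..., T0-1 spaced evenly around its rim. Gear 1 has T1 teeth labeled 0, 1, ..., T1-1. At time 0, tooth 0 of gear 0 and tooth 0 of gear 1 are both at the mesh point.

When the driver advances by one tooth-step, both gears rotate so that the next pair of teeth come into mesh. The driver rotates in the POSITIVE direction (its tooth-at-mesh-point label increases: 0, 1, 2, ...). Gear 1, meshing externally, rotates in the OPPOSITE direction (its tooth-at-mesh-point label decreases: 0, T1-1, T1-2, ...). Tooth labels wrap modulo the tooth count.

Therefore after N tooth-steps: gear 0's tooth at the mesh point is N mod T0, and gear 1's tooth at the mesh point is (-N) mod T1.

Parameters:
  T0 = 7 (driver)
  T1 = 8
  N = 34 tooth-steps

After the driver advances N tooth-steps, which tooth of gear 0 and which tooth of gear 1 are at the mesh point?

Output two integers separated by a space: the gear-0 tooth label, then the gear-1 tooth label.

Answer: 6 6

Derivation:
Gear 0 (driver, T0=7): tooth at mesh = N mod T0
  34 = 4 * 7 + 6, so 34 mod 7 = 6
  gear 0 tooth = 6
Gear 1 (driven, T1=8): tooth at mesh = (-N) mod T1
  34 = 4 * 8 + 2, so 34 mod 8 = 2
  (-34) mod 8 = (-2) mod 8 = 8 - 2 = 6
Mesh after 34 steps: gear-0 tooth 6 meets gear-1 tooth 6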